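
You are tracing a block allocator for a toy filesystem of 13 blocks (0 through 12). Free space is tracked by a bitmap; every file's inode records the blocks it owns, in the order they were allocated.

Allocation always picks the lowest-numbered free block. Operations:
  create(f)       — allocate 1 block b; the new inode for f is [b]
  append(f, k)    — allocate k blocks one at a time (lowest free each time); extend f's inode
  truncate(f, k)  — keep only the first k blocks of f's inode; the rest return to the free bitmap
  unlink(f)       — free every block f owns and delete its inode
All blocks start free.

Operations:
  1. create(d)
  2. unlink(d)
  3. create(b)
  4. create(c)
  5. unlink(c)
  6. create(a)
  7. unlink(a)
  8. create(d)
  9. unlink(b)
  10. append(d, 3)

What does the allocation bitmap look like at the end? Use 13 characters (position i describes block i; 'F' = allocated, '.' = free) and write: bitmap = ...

bitmap = FFFF.........

[1] create(d) — d=0 (map F............)
[2] unlink(d) —  (map .............)
[3] create(b) — b=0 (map F............)
[4] create(c) — b=0 c=1 (map FF...........)
[5] unlink(c) — b=0 (map F............)
[6] create(a) — a=1 b=0 (map FF...........)
[7] unlink(a) — b=0 (map F............)
[8] create(d) — b=0 d=1 (map FF...........)
[9] unlink(b) — d=1 (map .F...........)
[10] append(d, 3) — d=1,0,2,3 (map FFFF.........)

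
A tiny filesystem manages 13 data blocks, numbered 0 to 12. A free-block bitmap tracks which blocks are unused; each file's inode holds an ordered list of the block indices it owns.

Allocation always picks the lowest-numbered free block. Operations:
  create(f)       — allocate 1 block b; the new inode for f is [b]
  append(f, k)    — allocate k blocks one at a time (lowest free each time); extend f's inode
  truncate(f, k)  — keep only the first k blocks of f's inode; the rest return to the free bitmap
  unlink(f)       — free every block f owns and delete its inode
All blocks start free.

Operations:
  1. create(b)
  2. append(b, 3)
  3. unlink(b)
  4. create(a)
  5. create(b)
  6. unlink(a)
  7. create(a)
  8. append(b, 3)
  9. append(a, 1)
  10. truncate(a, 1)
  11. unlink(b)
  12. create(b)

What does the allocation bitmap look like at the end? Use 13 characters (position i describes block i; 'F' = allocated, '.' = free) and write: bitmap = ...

bitmap = FF...........

  1. create(b)  ⇒  F............  {b→[0]}
  2. append(b, 3)  ⇒  FFFF.........  {b→[0, 1, 2, 3]}
  3. unlink(b)  ⇒  .............  {}
  4. create(a)  ⇒  F............  {a→[0]}
  5. create(b)  ⇒  FF...........  {a→[0]; b→[1]}
  6. unlink(a)  ⇒  .F...........  {b→[1]}
  7. create(a)  ⇒  FF...........  {a→[0]; b→[1]}
  8. append(b, 3)  ⇒  FFFFF........  {a→[0]; b→[1, 2, 3, 4]}
  9. append(a, 1)  ⇒  FFFFFF.......  {a→[0, 5]; b→[1, 2, 3, 4]}
  10. truncate(a, 1)  ⇒  FFFFF........  {a→[0]; b→[1, 2, 3, 4]}
  11. unlink(b)  ⇒  F............  {a→[0]}
  12. create(b)  ⇒  FF...........  {a→[0]; b→[1]}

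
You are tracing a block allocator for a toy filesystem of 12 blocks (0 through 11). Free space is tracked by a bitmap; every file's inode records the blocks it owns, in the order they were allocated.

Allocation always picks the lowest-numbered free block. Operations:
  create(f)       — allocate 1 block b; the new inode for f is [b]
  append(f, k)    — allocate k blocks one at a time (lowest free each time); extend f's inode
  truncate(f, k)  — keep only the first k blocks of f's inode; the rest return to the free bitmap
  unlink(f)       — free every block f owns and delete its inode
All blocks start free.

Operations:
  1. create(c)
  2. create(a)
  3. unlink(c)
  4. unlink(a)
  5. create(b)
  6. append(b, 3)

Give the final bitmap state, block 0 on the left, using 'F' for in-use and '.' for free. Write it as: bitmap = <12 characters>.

[1] create(c) — c=0 (map F...........)
[2] create(a) — a=1 c=0 (map FF..........)
[3] unlink(c) — a=1 (map .F..........)
[4] unlink(a) —  (map ............)
[5] create(b) — b=0 (map F...........)
[6] append(b, 3) — b=0,1,2,3 (map FFFF........)

bitmap = FFFF........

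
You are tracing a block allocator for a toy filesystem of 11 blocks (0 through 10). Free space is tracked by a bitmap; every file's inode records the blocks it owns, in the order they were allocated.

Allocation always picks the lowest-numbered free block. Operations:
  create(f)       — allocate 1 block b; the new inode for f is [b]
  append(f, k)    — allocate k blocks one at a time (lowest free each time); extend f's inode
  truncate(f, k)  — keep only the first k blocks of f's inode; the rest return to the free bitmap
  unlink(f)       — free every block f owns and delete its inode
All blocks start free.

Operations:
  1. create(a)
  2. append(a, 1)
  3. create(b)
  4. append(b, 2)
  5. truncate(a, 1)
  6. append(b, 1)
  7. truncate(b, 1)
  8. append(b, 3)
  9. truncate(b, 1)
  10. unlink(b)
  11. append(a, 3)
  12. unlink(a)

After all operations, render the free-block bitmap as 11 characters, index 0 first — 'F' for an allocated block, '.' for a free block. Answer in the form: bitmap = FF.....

bitmap = ...........

[1] create(a) — a=0 (map F..........)
[2] append(a, 1) — a=0,1 (map FF.........)
[3] create(b) — a=0,1 b=2 (map FFF........)
[4] append(b, 2) — a=0,1 b=2,3,4 (map FFFFF......)
[5] truncate(a, 1) — a=0 b=2,3,4 (map F.FFF......)
[6] append(b, 1) — a=0 b=2,3,4,1 (map FFFFF......)
[7] truncate(b, 1) — a=0 b=2 (map F.F........)
[8] append(b, 3) — a=0 b=2,1,3,4 (map FFFFF......)
[9] truncate(b, 1) — a=0 b=2 (map F.F........)
[10] unlink(b) — a=0 (map F..........)
[11] append(a, 3) — a=0,1,2,3 (map FFFF.......)
[12] unlink(a) —  (map ...........)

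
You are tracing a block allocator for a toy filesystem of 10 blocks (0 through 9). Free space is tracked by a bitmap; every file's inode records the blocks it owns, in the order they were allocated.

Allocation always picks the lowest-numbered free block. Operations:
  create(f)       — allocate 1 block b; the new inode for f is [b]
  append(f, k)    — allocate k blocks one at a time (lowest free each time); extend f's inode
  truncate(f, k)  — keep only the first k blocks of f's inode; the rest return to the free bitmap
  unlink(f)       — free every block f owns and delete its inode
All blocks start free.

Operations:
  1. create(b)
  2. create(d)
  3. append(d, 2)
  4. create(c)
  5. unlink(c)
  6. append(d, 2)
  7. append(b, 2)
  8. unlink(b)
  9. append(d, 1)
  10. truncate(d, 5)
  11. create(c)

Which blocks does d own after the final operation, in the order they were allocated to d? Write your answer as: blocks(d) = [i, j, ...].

blocks(d) = [1, 2, 3, 4, 5]

create(b): bitmap=F......... | b=[0]
create(d): bitmap=FF........ | b=[0] d=[1]
append(d, 2): bitmap=FFFF...... | b=[0] d=[1, 2, 3]
create(c): bitmap=FFFFF..... | b=[0] c=[4] d=[1, 2, 3]
unlink(c): bitmap=FFFF...... | b=[0] d=[1, 2, 3]
append(d, 2): bitmap=FFFFFF.... | b=[0] d=[1, 2, 3, 4, 5]
append(b, 2): bitmap=FFFFFFFF.. | b=[0, 6, 7] d=[1, 2, 3, 4, 5]
unlink(b): bitmap=.FFFFF.... | d=[1, 2, 3, 4, 5]
append(d, 1): bitmap=FFFFFF.... | d=[1, 2, 3, 4, 5, 0]
truncate(d, 5): bitmap=.FFFFF.... | d=[1, 2, 3, 4, 5]
create(c): bitmap=FFFFFF.... | c=[0] d=[1, 2, 3, 4, 5]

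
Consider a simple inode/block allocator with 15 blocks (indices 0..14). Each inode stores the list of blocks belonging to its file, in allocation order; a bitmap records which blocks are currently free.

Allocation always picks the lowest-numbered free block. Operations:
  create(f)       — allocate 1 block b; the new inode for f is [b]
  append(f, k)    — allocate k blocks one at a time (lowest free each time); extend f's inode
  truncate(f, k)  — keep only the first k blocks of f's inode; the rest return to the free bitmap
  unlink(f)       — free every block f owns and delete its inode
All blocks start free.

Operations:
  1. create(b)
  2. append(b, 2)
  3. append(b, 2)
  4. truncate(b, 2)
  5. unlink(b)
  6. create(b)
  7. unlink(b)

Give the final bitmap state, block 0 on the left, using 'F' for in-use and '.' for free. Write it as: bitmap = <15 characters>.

bitmap = ...............

[1] create(b) — b=0 (map F..............)
[2] append(b, 2) — b=0,1,2 (map FFF............)
[3] append(b, 2) — b=0,1,2,3,4 (map FFFFF..........)
[4] truncate(b, 2) — b=0,1 (map FF.............)
[5] unlink(b) —  (map ...............)
[6] create(b) — b=0 (map F..............)
[7] unlink(b) —  (map ...............)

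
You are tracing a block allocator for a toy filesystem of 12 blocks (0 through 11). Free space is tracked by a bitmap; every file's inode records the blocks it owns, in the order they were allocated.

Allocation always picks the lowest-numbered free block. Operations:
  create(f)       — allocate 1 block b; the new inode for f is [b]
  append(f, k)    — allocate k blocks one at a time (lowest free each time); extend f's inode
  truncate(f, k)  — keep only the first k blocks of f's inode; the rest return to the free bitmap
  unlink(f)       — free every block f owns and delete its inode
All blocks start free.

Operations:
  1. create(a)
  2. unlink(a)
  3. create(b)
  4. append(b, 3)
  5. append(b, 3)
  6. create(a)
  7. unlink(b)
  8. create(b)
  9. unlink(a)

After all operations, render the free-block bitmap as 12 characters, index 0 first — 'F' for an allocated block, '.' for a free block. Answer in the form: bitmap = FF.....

bitmap = F...........

create(a): bitmap=F........... | a=[0]
unlink(a): bitmap=............ | 
create(b): bitmap=F........... | b=[0]
append(b, 3): bitmap=FFFF........ | b=[0, 1, 2, 3]
append(b, 3): bitmap=FFFFFFF..... | b=[0, 1, 2, 3, 4, 5, 6]
create(a): bitmap=FFFFFFFF.... | a=[7] b=[0, 1, 2, 3, 4, 5, 6]
unlink(b): bitmap=.......F.... | a=[7]
create(b): bitmap=F......F.... | a=[7] b=[0]
unlink(a): bitmap=F........... | b=[0]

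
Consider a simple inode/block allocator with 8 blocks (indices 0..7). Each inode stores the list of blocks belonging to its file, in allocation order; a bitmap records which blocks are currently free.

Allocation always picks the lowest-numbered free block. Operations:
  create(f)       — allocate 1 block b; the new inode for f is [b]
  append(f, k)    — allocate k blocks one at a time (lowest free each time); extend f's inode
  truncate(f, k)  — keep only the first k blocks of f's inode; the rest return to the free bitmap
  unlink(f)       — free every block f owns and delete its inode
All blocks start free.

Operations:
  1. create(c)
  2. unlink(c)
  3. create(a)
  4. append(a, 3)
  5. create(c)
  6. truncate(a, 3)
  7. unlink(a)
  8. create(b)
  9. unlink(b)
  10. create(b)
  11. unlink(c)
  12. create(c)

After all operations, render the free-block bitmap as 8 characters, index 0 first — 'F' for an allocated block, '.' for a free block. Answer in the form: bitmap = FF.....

bitmap = FF......

[1] create(c) — c=0 (map F.......)
[2] unlink(c) —  (map ........)
[3] create(a) — a=0 (map F.......)
[4] append(a, 3) — a=0,1,2,3 (map FFFF....)
[5] create(c) — a=0,1,2,3 c=4 (map FFFFF...)
[6] truncate(a, 3) — a=0,1,2 c=4 (map FFF.F...)
[7] unlink(a) — c=4 (map ....F...)
[8] create(b) — b=0 c=4 (map F...F...)
[9] unlink(b) — c=4 (map ....F...)
[10] create(b) — b=0 c=4 (map F...F...)
[11] unlink(c) — b=0 (map F.......)
[12] create(c) — b=0 c=1 (map FF......)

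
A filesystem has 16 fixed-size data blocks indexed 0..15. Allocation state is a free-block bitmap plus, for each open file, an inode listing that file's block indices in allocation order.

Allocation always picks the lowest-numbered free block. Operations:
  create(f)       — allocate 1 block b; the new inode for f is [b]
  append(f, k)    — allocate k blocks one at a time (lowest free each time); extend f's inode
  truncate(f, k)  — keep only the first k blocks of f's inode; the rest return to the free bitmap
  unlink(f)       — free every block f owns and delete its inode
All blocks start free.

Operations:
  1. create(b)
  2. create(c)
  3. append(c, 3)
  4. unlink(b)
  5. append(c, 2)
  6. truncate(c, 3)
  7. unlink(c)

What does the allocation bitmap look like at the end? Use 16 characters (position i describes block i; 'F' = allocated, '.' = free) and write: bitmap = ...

create(b): bitmap=F............... | b=[0]
create(c): bitmap=FF.............. | b=[0] c=[1]
append(c, 3): bitmap=FFFFF........... | b=[0] c=[1, 2, 3, 4]
unlink(b): bitmap=.FFFF........... | c=[1, 2, 3, 4]
append(c, 2): bitmap=FFFFFF.......... | c=[1, 2, 3, 4, 0, 5]
truncate(c, 3): bitmap=.FFF............ | c=[1, 2, 3]
unlink(c): bitmap=................ | 

bitmap = ................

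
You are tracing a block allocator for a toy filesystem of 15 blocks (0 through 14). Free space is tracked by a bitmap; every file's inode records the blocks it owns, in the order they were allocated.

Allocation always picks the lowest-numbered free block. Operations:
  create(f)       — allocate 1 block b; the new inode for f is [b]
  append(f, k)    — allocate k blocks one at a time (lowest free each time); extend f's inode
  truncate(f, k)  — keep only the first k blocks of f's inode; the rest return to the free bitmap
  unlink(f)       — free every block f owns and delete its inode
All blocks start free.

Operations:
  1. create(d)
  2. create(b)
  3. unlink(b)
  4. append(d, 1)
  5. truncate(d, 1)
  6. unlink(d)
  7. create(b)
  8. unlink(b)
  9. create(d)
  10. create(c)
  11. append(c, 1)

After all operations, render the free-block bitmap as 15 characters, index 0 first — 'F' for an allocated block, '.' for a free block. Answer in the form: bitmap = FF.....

bitmap = FFF............

[1] create(d) — d=0 (map F..............)
[2] create(b) — b=1 d=0 (map FF.............)
[3] unlink(b) — d=0 (map F..............)
[4] append(d, 1) — d=0,1 (map FF.............)
[5] truncate(d, 1) — d=0 (map F..............)
[6] unlink(d) —  (map ...............)
[7] create(b) — b=0 (map F..............)
[8] unlink(b) —  (map ...............)
[9] create(d) — d=0 (map F..............)
[10] create(c) — c=1 d=0 (map FF.............)
[11] append(c, 1) — c=1,2 d=0 (map FFF............)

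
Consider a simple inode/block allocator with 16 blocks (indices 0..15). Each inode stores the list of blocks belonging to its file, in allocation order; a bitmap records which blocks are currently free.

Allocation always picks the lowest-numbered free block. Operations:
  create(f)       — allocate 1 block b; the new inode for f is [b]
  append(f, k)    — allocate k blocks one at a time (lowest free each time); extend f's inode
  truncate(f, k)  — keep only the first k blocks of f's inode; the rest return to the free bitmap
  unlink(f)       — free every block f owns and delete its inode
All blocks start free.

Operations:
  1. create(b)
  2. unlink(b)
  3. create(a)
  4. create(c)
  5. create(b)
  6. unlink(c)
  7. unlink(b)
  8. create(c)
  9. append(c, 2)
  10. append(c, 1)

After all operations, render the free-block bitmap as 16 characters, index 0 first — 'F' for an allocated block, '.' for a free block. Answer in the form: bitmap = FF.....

bitmap = FFFFF...........

[1] create(b) — b=0 (map F...............)
[2] unlink(b) —  (map ................)
[3] create(a) — a=0 (map F...............)
[4] create(c) — a=0 c=1 (map FF..............)
[5] create(b) — a=0 b=2 c=1 (map FFF.............)
[6] unlink(c) — a=0 b=2 (map F.F.............)
[7] unlink(b) — a=0 (map F...............)
[8] create(c) — a=0 c=1 (map FF..............)
[9] append(c, 2) — a=0 c=1,2,3 (map FFFF............)
[10] append(c, 1) — a=0 c=1,2,3,4 (map FFFFF...........)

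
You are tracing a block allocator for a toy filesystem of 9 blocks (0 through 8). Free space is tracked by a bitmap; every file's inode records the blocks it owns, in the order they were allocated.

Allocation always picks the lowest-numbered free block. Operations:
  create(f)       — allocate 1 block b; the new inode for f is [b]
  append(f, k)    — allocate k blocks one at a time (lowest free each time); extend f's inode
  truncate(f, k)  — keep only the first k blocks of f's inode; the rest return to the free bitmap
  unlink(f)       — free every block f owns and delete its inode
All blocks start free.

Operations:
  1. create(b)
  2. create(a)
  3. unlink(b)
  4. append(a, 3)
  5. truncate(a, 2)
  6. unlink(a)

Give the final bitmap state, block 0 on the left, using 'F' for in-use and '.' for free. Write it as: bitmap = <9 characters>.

[1] create(b) — b=0 (map F........)
[2] create(a) — a=1 b=0 (map FF.......)
[3] unlink(b) — a=1 (map .F.......)
[4] append(a, 3) — a=1,0,2,3 (map FFFF.....)
[5] truncate(a, 2) — a=1,0 (map FF.......)
[6] unlink(a) —  (map .........)

bitmap = .........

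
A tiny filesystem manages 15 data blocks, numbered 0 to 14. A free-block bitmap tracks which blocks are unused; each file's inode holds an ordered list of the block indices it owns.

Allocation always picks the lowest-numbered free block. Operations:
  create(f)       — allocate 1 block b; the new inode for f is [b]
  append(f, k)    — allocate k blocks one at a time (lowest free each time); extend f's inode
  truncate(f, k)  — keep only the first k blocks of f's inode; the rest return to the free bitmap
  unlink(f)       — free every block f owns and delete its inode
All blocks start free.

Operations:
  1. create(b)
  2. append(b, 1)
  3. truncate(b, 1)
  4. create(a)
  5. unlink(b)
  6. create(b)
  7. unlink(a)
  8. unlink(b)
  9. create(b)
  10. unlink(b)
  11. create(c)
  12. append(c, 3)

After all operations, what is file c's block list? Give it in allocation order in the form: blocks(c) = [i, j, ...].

blocks(c) = [0, 1, 2, 3]

  1. create(b)  ⇒  F..............  {b→[0]}
  2. append(b, 1)  ⇒  FF.............  {b→[0, 1]}
  3. truncate(b, 1)  ⇒  F..............  {b→[0]}
  4. create(a)  ⇒  FF.............  {a→[1]; b→[0]}
  5. unlink(b)  ⇒  .F.............  {a→[1]}
  6. create(b)  ⇒  FF.............  {a→[1]; b→[0]}
  7. unlink(a)  ⇒  F..............  {b→[0]}
  8. unlink(b)  ⇒  ...............  {}
  9. create(b)  ⇒  F..............  {b→[0]}
  10. unlink(b)  ⇒  ...............  {}
  11. create(c)  ⇒  F..............  {c→[0]}
  12. append(c, 3)  ⇒  FFFF...........  {c→[0, 1, 2, 3]}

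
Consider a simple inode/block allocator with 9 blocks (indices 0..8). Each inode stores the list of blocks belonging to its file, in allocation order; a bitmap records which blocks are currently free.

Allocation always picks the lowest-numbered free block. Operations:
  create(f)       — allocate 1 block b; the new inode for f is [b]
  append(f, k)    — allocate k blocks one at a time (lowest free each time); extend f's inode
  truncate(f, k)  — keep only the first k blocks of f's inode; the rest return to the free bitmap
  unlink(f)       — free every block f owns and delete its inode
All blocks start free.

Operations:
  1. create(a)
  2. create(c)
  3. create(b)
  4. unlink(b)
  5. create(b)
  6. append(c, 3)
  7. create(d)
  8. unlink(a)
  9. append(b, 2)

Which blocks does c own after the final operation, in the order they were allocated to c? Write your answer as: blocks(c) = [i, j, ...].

  1. create(a)  ⇒  F........  {a→[0]}
  2. create(c)  ⇒  FF.......  {a→[0]; c→[1]}
  3. create(b)  ⇒  FFF......  {a→[0]; b→[2]; c→[1]}
  4. unlink(b)  ⇒  FF.......  {a→[0]; c→[1]}
  5. create(b)  ⇒  FFF......  {a→[0]; b→[2]; c→[1]}
  6. append(c, 3)  ⇒  FFFFFF...  {a→[0]; b→[2]; c→[1, 3, 4, 5]}
  7. create(d)  ⇒  FFFFFFF..  {a→[0]; b→[2]; c→[1, 3, 4, 5]; d→[6]}
  8. unlink(a)  ⇒  .FFFFFF..  {b→[2]; c→[1, 3, 4, 5]; d→[6]}
  9. append(b, 2)  ⇒  FFFFFFFF.  {b→[2, 0, 7]; c→[1, 3, 4, 5]; d→[6]}

blocks(c) = [1, 3, 4, 5]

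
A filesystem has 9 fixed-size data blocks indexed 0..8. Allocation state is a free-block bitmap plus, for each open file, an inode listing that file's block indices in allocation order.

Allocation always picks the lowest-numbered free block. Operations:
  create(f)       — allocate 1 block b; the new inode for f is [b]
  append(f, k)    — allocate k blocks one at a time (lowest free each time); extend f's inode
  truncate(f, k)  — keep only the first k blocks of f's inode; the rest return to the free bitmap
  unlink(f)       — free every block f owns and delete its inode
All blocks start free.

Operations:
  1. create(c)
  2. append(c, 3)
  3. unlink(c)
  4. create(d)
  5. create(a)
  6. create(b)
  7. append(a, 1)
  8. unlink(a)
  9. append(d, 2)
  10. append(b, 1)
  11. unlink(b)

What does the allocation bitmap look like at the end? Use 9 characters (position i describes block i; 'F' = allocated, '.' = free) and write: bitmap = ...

bitmap = FF.F.....

[1] create(c) — c=0 (map F........)
[2] append(c, 3) — c=0,1,2,3 (map FFFF.....)
[3] unlink(c) —  (map .........)
[4] create(d) — d=0 (map F........)
[5] create(a) — a=1 d=0 (map FF.......)
[6] create(b) — a=1 b=2 d=0 (map FFF......)
[7] append(a, 1) — a=1,3 b=2 d=0 (map FFFF.....)
[8] unlink(a) — b=2 d=0 (map F.F......)
[9] append(d, 2) — b=2 d=0,1,3 (map FFFF.....)
[10] append(b, 1) — b=2,4 d=0,1,3 (map FFFFF....)
[11] unlink(b) — d=0,1,3 (map FF.F.....)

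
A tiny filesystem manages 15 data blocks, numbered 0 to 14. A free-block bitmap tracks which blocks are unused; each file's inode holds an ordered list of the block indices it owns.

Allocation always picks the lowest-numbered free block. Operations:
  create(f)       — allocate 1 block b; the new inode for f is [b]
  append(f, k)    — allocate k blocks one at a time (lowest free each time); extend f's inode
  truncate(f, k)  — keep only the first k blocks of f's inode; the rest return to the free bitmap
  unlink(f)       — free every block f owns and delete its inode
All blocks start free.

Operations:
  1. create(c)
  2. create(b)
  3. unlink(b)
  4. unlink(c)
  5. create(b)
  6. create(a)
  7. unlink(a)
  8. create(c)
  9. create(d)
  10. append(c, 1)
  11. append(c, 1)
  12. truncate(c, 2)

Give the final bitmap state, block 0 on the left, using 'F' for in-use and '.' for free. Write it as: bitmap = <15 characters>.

bitmap = FFFF...........

after create(c) → c:[0]  free=[F..............]
after create(b) → b:[1], c:[0]  free=[FF.............]
after unlink(b) → c:[0]  free=[F..............]
after unlink(c) →   free=[...............]
after create(b) → b:[0]  free=[F..............]
after create(a) → a:[1], b:[0]  free=[FF.............]
after unlink(a) → b:[0]  free=[F..............]
after create(c) → b:[0], c:[1]  free=[FF.............]
after create(d) → b:[0], c:[1], d:[2]  free=[FFF............]
after append(c, 1) → b:[0], c:[1, 3], d:[2]  free=[FFFF...........]
after append(c, 1) → b:[0], c:[1, 3, 4], d:[2]  free=[FFFFF..........]
after truncate(c, 2) → b:[0], c:[1, 3], d:[2]  free=[FFFF...........]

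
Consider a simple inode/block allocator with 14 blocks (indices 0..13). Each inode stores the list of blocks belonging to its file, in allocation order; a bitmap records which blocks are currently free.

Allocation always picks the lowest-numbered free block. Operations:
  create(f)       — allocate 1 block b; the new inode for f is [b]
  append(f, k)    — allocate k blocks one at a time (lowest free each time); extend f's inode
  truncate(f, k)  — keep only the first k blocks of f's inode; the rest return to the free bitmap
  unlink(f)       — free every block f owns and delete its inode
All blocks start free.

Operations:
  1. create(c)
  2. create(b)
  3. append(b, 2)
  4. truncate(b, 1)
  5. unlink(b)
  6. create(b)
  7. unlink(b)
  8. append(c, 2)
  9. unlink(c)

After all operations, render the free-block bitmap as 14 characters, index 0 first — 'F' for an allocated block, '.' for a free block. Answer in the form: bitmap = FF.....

  1. create(c)  ⇒  F.............  {c→[0]}
  2. create(b)  ⇒  FF............  {b→[1]; c→[0]}
  3. append(b, 2)  ⇒  FFFF..........  {b→[1, 2, 3]; c→[0]}
  4. truncate(b, 1)  ⇒  FF............  {b→[1]; c→[0]}
  5. unlink(b)  ⇒  F.............  {c→[0]}
  6. create(b)  ⇒  FF............  {b→[1]; c→[0]}
  7. unlink(b)  ⇒  F.............  {c→[0]}
  8. append(c, 2)  ⇒  FFF...........  {c→[0, 1, 2]}
  9. unlink(c)  ⇒  ..............  {}

bitmap = ..............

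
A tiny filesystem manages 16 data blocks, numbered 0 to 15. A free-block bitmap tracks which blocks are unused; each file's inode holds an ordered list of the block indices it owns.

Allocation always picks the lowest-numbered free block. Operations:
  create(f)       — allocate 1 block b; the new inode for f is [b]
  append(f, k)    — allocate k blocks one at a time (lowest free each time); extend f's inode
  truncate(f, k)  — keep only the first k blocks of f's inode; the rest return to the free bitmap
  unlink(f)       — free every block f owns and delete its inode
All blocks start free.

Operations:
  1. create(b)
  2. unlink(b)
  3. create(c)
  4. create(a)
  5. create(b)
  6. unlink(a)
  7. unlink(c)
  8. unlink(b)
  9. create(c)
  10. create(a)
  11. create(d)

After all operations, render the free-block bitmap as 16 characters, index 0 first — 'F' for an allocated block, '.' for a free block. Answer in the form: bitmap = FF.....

  1. create(b)  ⇒  F...............  {b→[0]}
  2. unlink(b)  ⇒  ................  {}
  3. create(c)  ⇒  F...............  {c→[0]}
  4. create(a)  ⇒  FF..............  {a→[1]; c→[0]}
  5. create(b)  ⇒  FFF.............  {a→[1]; b→[2]; c→[0]}
  6. unlink(a)  ⇒  F.F.............  {b→[2]; c→[0]}
  7. unlink(c)  ⇒  ..F.............  {b→[2]}
  8. unlink(b)  ⇒  ................  {}
  9. create(c)  ⇒  F...............  {c→[0]}
  10. create(a)  ⇒  FF..............  {a→[1]; c→[0]}
  11. create(d)  ⇒  FFF.............  {a→[1]; c→[0]; d→[2]}

bitmap = FFF.............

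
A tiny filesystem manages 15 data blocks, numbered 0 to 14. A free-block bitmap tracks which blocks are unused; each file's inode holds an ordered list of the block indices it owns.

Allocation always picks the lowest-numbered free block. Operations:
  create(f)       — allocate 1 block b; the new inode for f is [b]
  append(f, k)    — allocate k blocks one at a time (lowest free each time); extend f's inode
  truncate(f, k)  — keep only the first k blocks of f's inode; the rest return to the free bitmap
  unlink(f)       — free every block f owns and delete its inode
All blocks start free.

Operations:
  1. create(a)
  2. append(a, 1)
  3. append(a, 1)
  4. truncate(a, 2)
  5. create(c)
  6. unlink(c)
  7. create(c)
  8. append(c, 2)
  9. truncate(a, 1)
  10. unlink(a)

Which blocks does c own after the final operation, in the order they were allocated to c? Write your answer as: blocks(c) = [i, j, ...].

create(a): bitmap=F.............. | a=[0]
append(a, 1): bitmap=FF............. | a=[0, 1]
append(a, 1): bitmap=FFF............ | a=[0, 1, 2]
truncate(a, 2): bitmap=FF............. | a=[0, 1]
create(c): bitmap=FFF............ | a=[0, 1] c=[2]
unlink(c): bitmap=FF............. | a=[0, 1]
create(c): bitmap=FFF............ | a=[0, 1] c=[2]
append(c, 2): bitmap=FFFFF.......... | a=[0, 1] c=[2, 3, 4]
truncate(a, 1): bitmap=F.FFF.......... | a=[0] c=[2, 3, 4]
unlink(a): bitmap=..FFF.......... | c=[2, 3, 4]

blocks(c) = [2, 3, 4]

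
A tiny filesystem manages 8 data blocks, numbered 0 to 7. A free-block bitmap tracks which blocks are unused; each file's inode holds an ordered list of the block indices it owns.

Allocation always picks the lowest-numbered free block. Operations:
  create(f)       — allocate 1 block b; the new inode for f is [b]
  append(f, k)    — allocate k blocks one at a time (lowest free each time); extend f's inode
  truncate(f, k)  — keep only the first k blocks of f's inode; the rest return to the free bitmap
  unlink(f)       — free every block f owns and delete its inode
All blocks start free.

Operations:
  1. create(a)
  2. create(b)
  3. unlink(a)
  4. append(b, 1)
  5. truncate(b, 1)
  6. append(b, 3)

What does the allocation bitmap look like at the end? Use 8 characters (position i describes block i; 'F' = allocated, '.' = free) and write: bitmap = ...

bitmap = FFFF....

  1. create(a)  ⇒  F.......  {a→[0]}
  2. create(b)  ⇒  FF......  {a→[0]; b→[1]}
  3. unlink(a)  ⇒  .F......  {b→[1]}
  4. append(b, 1)  ⇒  FF......  {b→[1, 0]}
  5. truncate(b, 1)  ⇒  .F......  {b→[1]}
  6. append(b, 3)  ⇒  FFFF....  {b→[1, 0, 2, 3]}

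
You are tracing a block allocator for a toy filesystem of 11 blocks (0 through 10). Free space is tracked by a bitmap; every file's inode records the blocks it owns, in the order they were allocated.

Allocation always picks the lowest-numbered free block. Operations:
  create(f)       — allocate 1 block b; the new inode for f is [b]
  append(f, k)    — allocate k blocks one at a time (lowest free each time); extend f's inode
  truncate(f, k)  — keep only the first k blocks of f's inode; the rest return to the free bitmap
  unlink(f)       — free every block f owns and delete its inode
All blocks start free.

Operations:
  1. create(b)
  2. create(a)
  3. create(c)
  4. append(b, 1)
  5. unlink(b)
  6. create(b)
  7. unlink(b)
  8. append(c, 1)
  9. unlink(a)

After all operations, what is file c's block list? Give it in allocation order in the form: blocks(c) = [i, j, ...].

blocks(c) = [2, 0]

  1. create(b)  ⇒  F..........  {b→[0]}
  2. create(a)  ⇒  FF.........  {a→[1]; b→[0]}
  3. create(c)  ⇒  FFF........  {a→[1]; b→[0]; c→[2]}
  4. append(b, 1)  ⇒  FFFF.......  {a→[1]; b→[0, 3]; c→[2]}
  5. unlink(b)  ⇒  .FF........  {a→[1]; c→[2]}
  6. create(b)  ⇒  FFF........  {a→[1]; b→[0]; c→[2]}
  7. unlink(b)  ⇒  .FF........  {a→[1]; c→[2]}
  8. append(c, 1)  ⇒  FFF........  {a→[1]; c→[2, 0]}
  9. unlink(a)  ⇒  F.F........  {c→[2, 0]}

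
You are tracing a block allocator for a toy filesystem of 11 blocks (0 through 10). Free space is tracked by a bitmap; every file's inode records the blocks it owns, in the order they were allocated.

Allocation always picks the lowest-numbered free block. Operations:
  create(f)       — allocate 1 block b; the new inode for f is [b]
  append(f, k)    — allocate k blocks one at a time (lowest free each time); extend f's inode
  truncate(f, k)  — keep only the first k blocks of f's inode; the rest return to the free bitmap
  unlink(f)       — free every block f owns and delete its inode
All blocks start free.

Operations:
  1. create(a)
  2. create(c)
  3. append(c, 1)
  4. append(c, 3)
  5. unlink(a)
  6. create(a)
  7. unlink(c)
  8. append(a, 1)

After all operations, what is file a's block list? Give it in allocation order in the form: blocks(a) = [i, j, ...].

blocks(a) = [0, 1]

create(a): bitmap=F.......... | a=[0]
create(c): bitmap=FF......... | a=[0] c=[1]
append(c, 1): bitmap=FFF........ | a=[0] c=[1, 2]
append(c, 3): bitmap=FFFFFF..... | a=[0] c=[1, 2, 3, 4, 5]
unlink(a): bitmap=.FFFFF..... | c=[1, 2, 3, 4, 5]
create(a): bitmap=FFFFFF..... | a=[0] c=[1, 2, 3, 4, 5]
unlink(c): bitmap=F.......... | a=[0]
append(a, 1): bitmap=FF......... | a=[0, 1]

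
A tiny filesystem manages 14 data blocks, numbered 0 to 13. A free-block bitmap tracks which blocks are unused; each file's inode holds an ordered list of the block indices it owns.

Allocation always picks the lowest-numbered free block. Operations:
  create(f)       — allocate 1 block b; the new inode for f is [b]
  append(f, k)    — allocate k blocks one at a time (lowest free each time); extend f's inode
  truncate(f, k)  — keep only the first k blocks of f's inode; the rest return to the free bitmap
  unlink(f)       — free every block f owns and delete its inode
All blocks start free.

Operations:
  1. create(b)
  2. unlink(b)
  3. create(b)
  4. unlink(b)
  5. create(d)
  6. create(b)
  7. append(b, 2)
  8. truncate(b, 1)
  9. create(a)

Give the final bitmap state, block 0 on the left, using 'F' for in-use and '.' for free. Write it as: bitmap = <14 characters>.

after create(b) → b:[0]  free=[F.............]
after unlink(b) →   free=[..............]
after create(b) → b:[0]  free=[F.............]
after unlink(b) →   free=[..............]
after create(d) → d:[0]  free=[F.............]
after create(b) → b:[1], d:[0]  free=[FF............]
after append(b, 2) → b:[1, 2, 3], d:[0]  free=[FFFF..........]
after truncate(b, 1) → b:[1], d:[0]  free=[FF............]
after create(a) → a:[2], b:[1], d:[0]  free=[FFF...........]

bitmap = FFF...........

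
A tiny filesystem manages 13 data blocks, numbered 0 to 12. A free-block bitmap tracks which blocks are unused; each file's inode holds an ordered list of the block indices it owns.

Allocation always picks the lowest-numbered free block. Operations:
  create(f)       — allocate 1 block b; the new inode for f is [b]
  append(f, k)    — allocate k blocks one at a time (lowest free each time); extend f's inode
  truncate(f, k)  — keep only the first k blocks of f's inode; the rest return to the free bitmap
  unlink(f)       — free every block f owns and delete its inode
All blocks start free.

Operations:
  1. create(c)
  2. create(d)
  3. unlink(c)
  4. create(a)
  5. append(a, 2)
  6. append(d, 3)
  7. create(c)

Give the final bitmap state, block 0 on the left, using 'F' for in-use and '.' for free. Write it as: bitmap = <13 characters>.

[1] create(c) — c=0 (map F............)
[2] create(d) — c=0 d=1 (map FF...........)
[3] unlink(c) — d=1 (map .F...........)
[4] create(a) — a=0 d=1 (map FF...........)
[5] append(a, 2) — a=0,2,3 d=1 (map FFFF.........)
[6] append(d, 3) — a=0,2,3 d=1,4,5,6 (map FFFFFFF......)
[7] create(c) — a=0,2,3 c=7 d=1,4,5,6 (map FFFFFFFF.....)

bitmap = FFFFFFFF.....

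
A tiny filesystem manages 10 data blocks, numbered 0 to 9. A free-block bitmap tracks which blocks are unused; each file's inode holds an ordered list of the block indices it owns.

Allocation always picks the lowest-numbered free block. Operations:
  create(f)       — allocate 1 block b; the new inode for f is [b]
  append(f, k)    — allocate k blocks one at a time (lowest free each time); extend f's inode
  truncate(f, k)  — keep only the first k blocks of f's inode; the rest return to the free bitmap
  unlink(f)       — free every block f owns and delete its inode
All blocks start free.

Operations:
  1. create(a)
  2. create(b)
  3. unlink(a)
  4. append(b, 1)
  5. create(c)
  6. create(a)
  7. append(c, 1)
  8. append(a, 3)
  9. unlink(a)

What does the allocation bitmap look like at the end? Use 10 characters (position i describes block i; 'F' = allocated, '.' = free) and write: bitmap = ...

  1. create(a)  ⇒  F.........  {a→[0]}
  2. create(b)  ⇒  FF........  {a→[0]; b→[1]}
  3. unlink(a)  ⇒  .F........  {b→[1]}
  4. append(b, 1)  ⇒  FF........  {b→[1, 0]}
  5. create(c)  ⇒  FFF.......  {b→[1, 0]; c→[2]}
  6. create(a)  ⇒  FFFF......  {a→[3]; b→[1, 0]; c→[2]}
  7. append(c, 1)  ⇒  FFFFF.....  {a→[3]; b→[1, 0]; c→[2, 4]}
  8. append(a, 3)  ⇒  FFFFFFFF..  {a→[3, 5, 6, 7]; b→[1, 0]; c→[2, 4]}
  9. unlink(a)  ⇒  FFF.F.....  {b→[1, 0]; c→[2, 4]}

bitmap = FFF.F.....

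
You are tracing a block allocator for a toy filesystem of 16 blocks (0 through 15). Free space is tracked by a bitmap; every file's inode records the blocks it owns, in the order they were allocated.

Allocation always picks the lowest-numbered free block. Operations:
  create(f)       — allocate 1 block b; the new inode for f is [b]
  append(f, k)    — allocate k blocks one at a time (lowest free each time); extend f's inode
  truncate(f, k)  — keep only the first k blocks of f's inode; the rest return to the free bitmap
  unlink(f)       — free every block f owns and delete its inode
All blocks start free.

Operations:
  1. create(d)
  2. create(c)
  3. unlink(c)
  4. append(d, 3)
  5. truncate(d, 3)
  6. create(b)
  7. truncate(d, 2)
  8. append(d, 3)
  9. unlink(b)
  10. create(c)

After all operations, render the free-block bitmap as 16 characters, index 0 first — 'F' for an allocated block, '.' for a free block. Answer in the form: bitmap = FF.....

[1] create(d) — d=0 (map F...............)
[2] create(c) — c=1 d=0 (map FF..............)
[3] unlink(c) — d=0 (map F...............)
[4] append(d, 3) — d=0,1,2,3 (map FFFF............)
[5] truncate(d, 3) — d=0,1,2 (map FFF.............)
[6] create(b) — b=3 d=0,1,2 (map FFFF............)
[7] truncate(d, 2) — b=3 d=0,1 (map FF.F............)
[8] append(d, 3) — b=3 d=0,1,2,4,5 (map FFFFFF..........)
[9] unlink(b) — d=0,1,2,4,5 (map FFF.FF..........)
[10] create(c) — c=3 d=0,1,2,4,5 (map FFFFFF..........)

bitmap = FFFFFF..........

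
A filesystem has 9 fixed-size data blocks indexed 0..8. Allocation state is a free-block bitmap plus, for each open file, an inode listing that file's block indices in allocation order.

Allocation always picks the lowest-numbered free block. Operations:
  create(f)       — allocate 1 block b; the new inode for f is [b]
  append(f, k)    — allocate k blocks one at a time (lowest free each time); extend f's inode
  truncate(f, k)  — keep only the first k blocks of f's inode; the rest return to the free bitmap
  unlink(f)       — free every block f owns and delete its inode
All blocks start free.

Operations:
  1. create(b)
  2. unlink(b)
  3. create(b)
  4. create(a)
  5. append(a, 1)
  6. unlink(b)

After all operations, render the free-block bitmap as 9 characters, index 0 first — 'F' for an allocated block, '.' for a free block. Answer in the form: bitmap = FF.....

bitmap = .FF......

  1. create(b)  ⇒  F........  {b→[0]}
  2. unlink(b)  ⇒  .........  {}
  3. create(b)  ⇒  F........  {b→[0]}
  4. create(a)  ⇒  FF.......  {a→[1]; b→[0]}
  5. append(a, 1)  ⇒  FFF......  {a→[1, 2]; b→[0]}
  6. unlink(b)  ⇒  .FF......  {a→[1, 2]}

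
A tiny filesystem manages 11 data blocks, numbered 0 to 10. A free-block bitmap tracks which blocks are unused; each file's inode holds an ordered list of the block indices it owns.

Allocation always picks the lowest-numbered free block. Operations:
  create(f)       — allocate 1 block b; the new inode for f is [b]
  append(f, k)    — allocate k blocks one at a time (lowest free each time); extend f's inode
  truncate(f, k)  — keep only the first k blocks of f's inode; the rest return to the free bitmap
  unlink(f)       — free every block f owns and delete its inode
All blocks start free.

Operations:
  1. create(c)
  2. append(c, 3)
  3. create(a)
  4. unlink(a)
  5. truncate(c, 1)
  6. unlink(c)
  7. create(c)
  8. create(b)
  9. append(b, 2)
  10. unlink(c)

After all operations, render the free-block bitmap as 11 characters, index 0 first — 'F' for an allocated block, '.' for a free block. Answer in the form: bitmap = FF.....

bitmap = .FFF.......

  1. create(c)  ⇒  F..........  {c→[0]}
  2. append(c, 3)  ⇒  FFFF.......  {c→[0, 1, 2, 3]}
  3. create(a)  ⇒  FFFFF......  {a→[4]; c→[0, 1, 2, 3]}
  4. unlink(a)  ⇒  FFFF.......  {c→[0, 1, 2, 3]}
  5. truncate(c, 1)  ⇒  F..........  {c→[0]}
  6. unlink(c)  ⇒  ...........  {}
  7. create(c)  ⇒  F..........  {c→[0]}
  8. create(b)  ⇒  FF.........  {b→[1]; c→[0]}
  9. append(b, 2)  ⇒  FFFF.......  {b→[1, 2, 3]; c→[0]}
  10. unlink(c)  ⇒  .FFF.......  {b→[1, 2, 3]}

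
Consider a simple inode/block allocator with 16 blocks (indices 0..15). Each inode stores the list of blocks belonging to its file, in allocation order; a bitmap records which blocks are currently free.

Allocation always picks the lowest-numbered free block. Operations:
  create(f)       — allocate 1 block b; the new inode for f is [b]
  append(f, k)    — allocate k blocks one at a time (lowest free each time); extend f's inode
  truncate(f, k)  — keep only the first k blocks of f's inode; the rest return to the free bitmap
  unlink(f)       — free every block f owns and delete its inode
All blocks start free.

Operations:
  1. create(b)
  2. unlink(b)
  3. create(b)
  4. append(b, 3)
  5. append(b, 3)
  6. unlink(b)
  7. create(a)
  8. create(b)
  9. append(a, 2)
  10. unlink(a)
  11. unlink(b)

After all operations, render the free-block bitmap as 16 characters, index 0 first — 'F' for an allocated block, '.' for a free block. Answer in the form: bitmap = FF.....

bitmap = ................

  1. create(b)  ⇒  F...............  {b→[0]}
  2. unlink(b)  ⇒  ................  {}
  3. create(b)  ⇒  F...............  {b→[0]}
  4. append(b, 3)  ⇒  FFFF............  {b→[0, 1, 2, 3]}
  5. append(b, 3)  ⇒  FFFFFFF.........  {b→[0, 1, 2, 3, 4, 5, 6]}
  6. unlink(b)  ⇒  ................  {}
  7. create(a)  ⇒  F...............  {a→[0]}
  8. create(b)  ⇒  FF..............  {a→[0]; b→[1]}
  9. append(a, 2)  ⇒  FFFF............  {a→[0, 2, 3]; b→[1]}
  10. unlink(a)  ⇒  .F..............  {b→[1]}
  11. unlink(b)  ⇒  ................  {}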